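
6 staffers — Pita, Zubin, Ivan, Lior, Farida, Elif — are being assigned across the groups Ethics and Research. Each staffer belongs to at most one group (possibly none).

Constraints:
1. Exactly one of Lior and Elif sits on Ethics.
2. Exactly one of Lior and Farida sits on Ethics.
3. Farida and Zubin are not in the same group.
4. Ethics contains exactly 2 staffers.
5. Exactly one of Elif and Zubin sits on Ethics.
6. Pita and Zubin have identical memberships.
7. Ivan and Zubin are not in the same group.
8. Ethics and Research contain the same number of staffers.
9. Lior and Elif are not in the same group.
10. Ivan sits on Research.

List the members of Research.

From (10): Ivan ∈ Research.
(7): Zubin ∉ Research.
(6): Pita matches Zubin: Pita ∉ Research.
Suppose Lior ∉ Research: no assignment then satisfies all the clues, so Lior ∈ Research.

Research = {Ivan, Lior}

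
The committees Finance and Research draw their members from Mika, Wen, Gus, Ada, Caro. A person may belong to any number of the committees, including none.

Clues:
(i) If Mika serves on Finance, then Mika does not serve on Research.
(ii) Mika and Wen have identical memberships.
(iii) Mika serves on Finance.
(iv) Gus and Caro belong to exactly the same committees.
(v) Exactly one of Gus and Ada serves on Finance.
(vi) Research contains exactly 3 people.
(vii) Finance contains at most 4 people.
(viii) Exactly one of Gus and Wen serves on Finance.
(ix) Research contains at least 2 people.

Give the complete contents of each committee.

Finance = {Ada, Mika, Wen}; Research = {Ada, Caro, Gus}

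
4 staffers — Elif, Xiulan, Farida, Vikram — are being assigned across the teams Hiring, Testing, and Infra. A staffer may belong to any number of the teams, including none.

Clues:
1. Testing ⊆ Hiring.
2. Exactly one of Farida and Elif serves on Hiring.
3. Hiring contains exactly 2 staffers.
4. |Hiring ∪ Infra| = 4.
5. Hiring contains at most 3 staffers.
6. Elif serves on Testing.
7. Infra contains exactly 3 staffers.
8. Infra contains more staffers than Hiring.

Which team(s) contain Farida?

Farida: Infra

From (6): Elif ∈ Testing.
(1) with Elif ∈ Testing: Elif ∈ Hiring.
(2) (exactly one): Farida ∉ Hiring.
(1) contrapositive: Farida ∉ Testing.
Suppose Farida ∉ Infra: no assignment then satisfies all the clues, so Farida ∈ Infra.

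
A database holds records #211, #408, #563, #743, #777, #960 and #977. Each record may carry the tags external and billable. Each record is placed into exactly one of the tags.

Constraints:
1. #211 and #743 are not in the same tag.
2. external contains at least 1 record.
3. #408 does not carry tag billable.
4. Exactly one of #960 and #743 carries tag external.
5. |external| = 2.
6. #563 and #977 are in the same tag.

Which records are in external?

external = {#408, #743}

From (3): #408 ∉ billable.
Only one tag left: #408 ∈ external.
Suppose #211 ∈ external: no assignment then satisfies all the clues, so #211 ∉ external.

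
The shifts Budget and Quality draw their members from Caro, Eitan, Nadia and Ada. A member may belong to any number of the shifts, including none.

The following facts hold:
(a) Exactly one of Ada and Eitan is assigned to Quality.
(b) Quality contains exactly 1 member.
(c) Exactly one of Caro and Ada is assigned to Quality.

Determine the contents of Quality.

Quality = {Ada}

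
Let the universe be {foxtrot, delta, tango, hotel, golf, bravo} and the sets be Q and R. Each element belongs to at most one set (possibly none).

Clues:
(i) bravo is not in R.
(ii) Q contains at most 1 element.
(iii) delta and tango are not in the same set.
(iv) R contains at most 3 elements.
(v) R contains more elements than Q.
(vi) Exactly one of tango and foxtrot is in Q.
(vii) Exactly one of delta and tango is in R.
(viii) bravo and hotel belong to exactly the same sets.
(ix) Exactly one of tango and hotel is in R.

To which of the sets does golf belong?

From (i): bravo ∉ R.
(viii): hotel matches bravo: hotel ∉ R.
(ix) (exactly one): tango ∈ R.
(iii): delta ∉ R.
(vi) (exactly one): foxtrot ∈ Q.
(ii): Q already has 1, so the rest are out.
Suppose golf ∉ R: no assignment then satisfies all the clues, so golf ∈ R.

golf: R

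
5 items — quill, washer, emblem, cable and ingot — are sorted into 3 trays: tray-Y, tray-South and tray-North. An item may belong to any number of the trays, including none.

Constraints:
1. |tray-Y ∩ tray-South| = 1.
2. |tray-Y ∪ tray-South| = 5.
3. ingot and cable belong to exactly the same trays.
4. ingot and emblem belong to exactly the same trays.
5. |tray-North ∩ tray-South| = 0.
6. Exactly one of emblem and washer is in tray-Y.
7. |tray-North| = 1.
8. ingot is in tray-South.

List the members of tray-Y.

From (8): ingot ∈ tray-South.
(3): cable matches ingot: cable ∈ tray-South.
(4): emblem matches ingot: emblem ∈ tray-South.
Suppose quill ∉ tray-Y: no assignment then satisfies all the clues, so quill ∈ tray-Y.

tray-Y = {quill, washer}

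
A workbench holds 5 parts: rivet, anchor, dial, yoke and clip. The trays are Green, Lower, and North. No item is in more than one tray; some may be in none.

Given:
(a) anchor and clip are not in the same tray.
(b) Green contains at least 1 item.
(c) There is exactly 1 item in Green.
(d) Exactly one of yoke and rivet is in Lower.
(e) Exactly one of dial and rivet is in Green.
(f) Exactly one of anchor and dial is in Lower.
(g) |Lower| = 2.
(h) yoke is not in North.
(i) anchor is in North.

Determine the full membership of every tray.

Green = {rivet}; Lower = {dial, yoke}; North = {anchor}

From (h): yoke ∉ North.
From (i): anchor ∈ North.
(a): clip ∉ North.
(f) (exactly one): dial ∈ Lower.
(e) (exactly one): rivet ∈ Green.
(c): Green already has 1, so the rest are out.
(d) (exactly one): yoke ∈ Lower.
(g): Lower already has 2, so the rest are out.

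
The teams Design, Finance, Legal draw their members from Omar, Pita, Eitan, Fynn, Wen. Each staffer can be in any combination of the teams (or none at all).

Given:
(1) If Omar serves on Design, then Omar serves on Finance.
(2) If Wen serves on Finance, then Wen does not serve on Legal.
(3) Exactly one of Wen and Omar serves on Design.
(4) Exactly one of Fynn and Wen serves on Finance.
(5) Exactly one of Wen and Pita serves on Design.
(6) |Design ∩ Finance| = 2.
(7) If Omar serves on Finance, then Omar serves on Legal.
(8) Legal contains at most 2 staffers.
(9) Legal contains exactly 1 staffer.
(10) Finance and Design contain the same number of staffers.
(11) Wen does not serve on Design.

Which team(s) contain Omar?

From (11): Wen ∉ Design.
(3) (exactly one): Omar ∈ Design.
(5) (exactly one): Pita ∈ Design.
(1): Omar ∈ Finance.
(7): Omar ∈ Legal.
(9): Legal already has 1, so the rest are out.

Omar: Design, Finance, Legal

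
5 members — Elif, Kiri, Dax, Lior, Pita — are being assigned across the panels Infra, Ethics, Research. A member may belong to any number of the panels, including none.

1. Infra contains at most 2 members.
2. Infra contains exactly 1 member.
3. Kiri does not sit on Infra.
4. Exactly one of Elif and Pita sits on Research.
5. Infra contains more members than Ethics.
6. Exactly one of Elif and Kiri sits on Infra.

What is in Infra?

From (3): Kiri ∉ Infra.
(6) (exactly one): Elif ∈ Infra.
(2): Infra already has 1, so the rest are out.

Infra = {Elif}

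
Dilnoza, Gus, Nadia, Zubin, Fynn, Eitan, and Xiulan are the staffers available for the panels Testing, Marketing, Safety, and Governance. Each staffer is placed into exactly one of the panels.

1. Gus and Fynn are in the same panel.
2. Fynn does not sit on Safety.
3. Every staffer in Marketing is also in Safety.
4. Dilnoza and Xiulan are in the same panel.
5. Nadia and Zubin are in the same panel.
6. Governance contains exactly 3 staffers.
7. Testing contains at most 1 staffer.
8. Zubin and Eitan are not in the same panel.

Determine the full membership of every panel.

From (2): Fynn ∉ Safety.
(1): Gus matches Fynn: Gus ∉ Safety.
(3) contrapositive: Gus ∉ Marketing.
(3) contrapositive: Fynn ∉ Marketing.
Suppose Dilnoza ∈ Testing: no assignment then satisfies all the clues, so Dilnoza ∉ Testing.

Testing = {}; Marketing = {}; Safety = {Dilnoza, Nadia, Xiulan, Zubin}; Governance = {Eitan, Fynn, Gus}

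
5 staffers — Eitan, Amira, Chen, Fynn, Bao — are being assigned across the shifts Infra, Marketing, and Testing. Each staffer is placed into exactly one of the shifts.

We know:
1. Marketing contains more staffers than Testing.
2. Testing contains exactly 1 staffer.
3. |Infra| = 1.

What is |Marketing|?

3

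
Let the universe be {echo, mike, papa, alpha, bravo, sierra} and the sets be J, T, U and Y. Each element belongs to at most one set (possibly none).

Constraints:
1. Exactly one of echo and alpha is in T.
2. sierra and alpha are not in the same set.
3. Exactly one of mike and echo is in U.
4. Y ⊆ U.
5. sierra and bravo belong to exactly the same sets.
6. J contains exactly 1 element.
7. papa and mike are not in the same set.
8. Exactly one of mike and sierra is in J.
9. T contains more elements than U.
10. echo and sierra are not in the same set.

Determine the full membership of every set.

J = {mike}; T = {alpha, papa}; U = {echo}; Y = {}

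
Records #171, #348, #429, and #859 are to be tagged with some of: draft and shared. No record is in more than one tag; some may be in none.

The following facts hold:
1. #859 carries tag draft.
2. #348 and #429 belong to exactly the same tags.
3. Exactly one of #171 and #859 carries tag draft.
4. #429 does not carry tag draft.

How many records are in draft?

From (1): #859 ∈ draft.
From (4): #429 ∉ draft.
(2): #348 matches #429: #348 ∉ draft.
(3) (exactly one): #171 ∉ draft.

1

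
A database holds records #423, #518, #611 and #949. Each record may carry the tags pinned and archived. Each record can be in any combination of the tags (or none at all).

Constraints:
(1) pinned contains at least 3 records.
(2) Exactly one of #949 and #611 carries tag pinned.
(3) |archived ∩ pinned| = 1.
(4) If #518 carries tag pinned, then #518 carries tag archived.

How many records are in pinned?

3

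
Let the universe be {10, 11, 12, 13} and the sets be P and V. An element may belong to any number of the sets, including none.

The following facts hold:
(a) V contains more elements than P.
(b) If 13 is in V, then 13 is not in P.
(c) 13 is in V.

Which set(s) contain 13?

From (c): 13 ∈ V.
(b): 13 ∉ P.

13: V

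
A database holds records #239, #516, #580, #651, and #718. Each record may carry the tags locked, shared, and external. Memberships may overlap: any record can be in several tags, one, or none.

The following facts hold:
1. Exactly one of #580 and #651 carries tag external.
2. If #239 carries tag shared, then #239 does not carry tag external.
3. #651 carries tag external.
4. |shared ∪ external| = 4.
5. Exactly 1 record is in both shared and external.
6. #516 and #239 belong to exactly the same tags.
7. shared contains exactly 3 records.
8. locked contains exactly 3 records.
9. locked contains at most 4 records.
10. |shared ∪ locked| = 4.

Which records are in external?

external = {#651, #718}

From (3): #651 ∈ external.
(1) (exactly one): #580 ∉ external.
Suppose #239 ∈ external: no assignment then satisfies all the clues, so #239 ∉ external.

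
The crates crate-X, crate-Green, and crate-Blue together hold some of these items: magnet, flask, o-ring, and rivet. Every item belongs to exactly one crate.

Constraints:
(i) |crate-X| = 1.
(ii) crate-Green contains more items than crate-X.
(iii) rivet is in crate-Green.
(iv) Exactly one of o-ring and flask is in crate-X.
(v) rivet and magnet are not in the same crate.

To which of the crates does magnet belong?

magnet: crate-Blue

From (iii): rivet ∈ crate-Green.
(v): magnet ∉ crate-Green.
Suppose magnet ∈ crate-X: no assignment then satisfies all the clues, so magnet ∉ crate-X.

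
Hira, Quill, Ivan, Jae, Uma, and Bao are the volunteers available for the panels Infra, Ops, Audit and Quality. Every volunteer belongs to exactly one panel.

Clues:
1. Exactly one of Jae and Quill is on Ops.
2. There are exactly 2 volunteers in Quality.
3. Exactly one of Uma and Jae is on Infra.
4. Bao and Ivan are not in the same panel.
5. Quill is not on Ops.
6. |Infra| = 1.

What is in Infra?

From (5): Quill ∉ Ops.
(1) (exactly one): Jae ∈ Ops.
(3) (exactly one): Uma ∈ Infra.
(6): Infra already has 1, so the rest are out.

Infra = {Uma}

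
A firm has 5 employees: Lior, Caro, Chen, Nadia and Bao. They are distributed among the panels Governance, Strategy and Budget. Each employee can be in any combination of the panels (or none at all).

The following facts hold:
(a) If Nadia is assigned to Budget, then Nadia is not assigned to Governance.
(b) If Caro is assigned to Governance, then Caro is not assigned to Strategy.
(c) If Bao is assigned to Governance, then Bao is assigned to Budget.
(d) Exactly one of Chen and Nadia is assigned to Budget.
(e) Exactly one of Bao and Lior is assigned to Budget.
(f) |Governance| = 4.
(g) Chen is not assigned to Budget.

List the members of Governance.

Governance = {Bao, Caro, Chen, Lior}

From (g): Chen ∉ Budget.
(d) (exactly one): Nadia ∈ Budget.
(a): Nadia ∉ Governance.
(f): only 4 candidates remain for Governance, so all are in.
(b): Caro ∉ Strategy.
(c): Bao ∈ Budget.
(e) (exactly one): Lior ∉ Budget.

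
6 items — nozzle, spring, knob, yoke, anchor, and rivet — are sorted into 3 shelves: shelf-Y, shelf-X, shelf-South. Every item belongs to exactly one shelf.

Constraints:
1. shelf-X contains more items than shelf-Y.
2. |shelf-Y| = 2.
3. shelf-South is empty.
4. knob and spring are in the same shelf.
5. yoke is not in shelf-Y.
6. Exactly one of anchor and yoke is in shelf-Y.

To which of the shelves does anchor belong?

From (5): yoke ∉ shelf-Y.
(3): shelf-South already has 0, so the rest are out.
(6) (exactly one): anchor ∈ shelf-Y.
Only one shelf left: yoke ∈ shelf-X.

anchor: shelf-Y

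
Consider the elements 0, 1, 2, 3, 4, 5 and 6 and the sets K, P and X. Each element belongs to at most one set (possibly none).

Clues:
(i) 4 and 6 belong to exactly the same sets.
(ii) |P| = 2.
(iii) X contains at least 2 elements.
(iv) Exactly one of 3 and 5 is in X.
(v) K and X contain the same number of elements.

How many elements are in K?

2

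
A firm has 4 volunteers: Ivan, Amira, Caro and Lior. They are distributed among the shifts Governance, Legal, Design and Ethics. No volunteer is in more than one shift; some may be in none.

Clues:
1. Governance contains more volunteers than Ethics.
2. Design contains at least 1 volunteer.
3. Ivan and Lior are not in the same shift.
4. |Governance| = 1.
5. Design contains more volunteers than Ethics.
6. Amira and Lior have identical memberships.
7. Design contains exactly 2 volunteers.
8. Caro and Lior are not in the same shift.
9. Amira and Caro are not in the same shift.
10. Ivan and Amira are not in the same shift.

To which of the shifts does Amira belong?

Amira: Design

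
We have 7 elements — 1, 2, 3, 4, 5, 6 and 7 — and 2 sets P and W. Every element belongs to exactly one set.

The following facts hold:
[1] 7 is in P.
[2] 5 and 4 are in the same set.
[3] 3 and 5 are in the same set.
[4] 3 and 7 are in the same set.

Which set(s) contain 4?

From (1): 7 ∈ P.
(4): 3 matches 7: 3 ∈ P.
(3): 5 matches 3: 5 ∈ P.
(2): 4 matches 5: 4 ∈ P.

4: P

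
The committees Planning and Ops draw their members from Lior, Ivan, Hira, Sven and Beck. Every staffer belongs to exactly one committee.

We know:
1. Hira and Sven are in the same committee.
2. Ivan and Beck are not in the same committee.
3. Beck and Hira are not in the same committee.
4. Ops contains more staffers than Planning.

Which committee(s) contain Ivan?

Ivan: Ops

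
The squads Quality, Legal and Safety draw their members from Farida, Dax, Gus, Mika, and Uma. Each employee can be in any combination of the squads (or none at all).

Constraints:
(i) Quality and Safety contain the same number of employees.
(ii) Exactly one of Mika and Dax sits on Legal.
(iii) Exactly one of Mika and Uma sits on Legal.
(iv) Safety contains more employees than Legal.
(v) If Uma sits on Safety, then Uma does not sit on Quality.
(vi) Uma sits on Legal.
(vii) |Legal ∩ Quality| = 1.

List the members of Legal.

Legal = {Dax, Uma}

From (vi): Uma ∈ Legal.
(iii) (exactly one): Mika ∉ Legal.
(ii) (exactly one): Dax ∈ Legal.
Suppose Farida ∈ Legal: no assignment then satisfies all the clues, so Farida ∉ Legal.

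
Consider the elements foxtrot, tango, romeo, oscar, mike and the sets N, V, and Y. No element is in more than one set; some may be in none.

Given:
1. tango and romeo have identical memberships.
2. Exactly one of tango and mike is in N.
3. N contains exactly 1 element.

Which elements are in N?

N = {mike}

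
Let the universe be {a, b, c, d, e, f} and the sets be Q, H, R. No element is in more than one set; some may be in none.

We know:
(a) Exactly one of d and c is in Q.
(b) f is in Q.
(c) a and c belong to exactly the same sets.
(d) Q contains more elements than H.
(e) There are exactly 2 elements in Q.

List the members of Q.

From (b): f ∈ Q.
Suppose a ∈ Q: no assignment then satisfies all the clues, so a ∉ Q.

Q = {d, f}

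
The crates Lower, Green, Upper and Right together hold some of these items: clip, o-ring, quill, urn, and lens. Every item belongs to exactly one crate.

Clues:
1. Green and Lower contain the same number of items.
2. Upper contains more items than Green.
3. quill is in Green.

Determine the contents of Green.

Green = {quill}

From (3): quill ∈ Green.
Suppose clip ∈ Green: no assignment then satisfies all the clues, so clip ∉ Green.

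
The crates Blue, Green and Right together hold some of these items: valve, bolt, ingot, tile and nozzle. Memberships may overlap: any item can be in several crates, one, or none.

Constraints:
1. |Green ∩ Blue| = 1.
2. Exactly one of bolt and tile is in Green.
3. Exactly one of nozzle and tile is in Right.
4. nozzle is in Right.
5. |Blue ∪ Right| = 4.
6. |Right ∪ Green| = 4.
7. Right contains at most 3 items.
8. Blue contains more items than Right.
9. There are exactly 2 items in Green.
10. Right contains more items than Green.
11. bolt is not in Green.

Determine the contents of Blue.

Blue = {bolt, ingot, nozzle, valve}

From (4): nozzle ∈ Right.
From (11): bolt ∉ Green.
(2) (exactly one): tile ∈ Green.
(3) (exactly one): tile ∉ Right.
Suppose valve ∉ Blue: no assignment then satisfies all the clues, so valve ∈ Blue.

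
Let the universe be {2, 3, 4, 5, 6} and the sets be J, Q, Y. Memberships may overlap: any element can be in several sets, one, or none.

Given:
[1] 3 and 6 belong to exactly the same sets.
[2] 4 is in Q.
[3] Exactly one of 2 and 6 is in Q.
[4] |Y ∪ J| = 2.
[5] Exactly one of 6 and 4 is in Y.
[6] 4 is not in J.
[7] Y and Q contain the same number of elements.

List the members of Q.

Q = {2, 4}

From (2): 4 ∈ Q.
From (6): 4 ∉ J.
Suppose 2 ∉ Q: no assignment then satisfies all the clues, so 2 ∈ Q.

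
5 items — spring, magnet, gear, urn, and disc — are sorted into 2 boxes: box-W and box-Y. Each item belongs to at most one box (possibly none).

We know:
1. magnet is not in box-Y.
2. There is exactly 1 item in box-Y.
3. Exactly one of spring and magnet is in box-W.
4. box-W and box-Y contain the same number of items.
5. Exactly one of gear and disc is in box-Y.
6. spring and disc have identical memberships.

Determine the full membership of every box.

box-W = {magnet}; box-Y = {gear}

From (1): magnet ∉ box-Y.
Suppose spring ∈ box-W: no assignment then satisfies all the clues, so spring ∉ box-W.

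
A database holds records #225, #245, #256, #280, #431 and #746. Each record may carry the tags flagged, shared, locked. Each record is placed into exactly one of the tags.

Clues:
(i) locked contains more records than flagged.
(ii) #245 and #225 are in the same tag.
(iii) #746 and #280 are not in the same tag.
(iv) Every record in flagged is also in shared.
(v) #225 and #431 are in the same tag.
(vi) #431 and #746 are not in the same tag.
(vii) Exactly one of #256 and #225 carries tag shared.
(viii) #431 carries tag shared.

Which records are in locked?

From (viii): #431 ∈ shared.
(v): #225 matches #431: #225 ∉ flagged.
(v): #225 matches #431: #225 ∈ shared.
(vi): #746 ∉ shared.
(vii) (exactly one): #256 ∉ shared.
(ii): #245 matches #225: #245 ∉ flagged.
(ii): #245 matches #225: #245 ∈ shared.
(iv) contrapositive: #256 ∉ flagged.
(iv) contrapositive: #746 ∉ flagged.
Only one tag left: #256 ∈ locked.
Only one tag left: #746 ∈ locked.
(iii): #280 ∉ locked.

locked = {#256, #746}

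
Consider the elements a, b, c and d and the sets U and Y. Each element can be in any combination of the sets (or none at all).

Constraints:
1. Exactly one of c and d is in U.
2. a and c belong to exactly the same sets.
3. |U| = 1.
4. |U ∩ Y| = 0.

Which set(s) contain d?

d: U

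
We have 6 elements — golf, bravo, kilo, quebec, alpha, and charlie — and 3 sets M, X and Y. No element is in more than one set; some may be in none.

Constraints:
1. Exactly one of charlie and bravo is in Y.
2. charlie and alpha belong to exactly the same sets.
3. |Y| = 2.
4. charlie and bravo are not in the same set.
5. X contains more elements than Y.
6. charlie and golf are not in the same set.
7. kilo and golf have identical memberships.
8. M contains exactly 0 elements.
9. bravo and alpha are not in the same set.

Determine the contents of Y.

Y = {alpha, charlie}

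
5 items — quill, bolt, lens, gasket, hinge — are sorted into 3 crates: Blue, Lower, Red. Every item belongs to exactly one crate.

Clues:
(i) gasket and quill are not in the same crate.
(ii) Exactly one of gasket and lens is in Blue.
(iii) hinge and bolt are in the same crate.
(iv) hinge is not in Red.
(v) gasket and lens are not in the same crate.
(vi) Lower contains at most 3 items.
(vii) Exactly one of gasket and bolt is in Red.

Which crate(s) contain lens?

lens: Blue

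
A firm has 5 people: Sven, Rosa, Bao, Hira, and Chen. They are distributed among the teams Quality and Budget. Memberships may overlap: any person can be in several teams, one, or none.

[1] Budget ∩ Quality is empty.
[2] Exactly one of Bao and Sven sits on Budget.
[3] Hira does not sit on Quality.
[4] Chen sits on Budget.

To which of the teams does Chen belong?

Chen: Budget

From (3): Hira ∉ Quality.
From (4): Chen ∈ Budget.
(1) (disjoint): Chen ∉ Quality.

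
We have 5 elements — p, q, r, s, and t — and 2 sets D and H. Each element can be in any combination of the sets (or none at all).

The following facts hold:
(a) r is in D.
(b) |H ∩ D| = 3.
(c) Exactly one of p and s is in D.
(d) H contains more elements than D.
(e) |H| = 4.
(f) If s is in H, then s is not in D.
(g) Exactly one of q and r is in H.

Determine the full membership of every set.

D = {p, r, t}; H = {p, r, s, t}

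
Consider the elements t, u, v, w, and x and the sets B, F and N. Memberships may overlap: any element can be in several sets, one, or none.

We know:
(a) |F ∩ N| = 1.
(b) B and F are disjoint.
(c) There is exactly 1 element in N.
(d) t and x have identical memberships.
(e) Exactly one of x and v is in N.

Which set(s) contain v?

v: F, N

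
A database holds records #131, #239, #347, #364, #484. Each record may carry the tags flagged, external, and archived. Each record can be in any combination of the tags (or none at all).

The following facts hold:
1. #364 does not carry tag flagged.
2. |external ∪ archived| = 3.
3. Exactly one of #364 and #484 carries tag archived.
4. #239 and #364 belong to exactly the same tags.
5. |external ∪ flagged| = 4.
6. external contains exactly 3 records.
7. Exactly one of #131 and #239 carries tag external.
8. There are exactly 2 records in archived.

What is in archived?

archived = {#239, #364}

From (1): #364 ∉ flagged.
(4): #239 matches #364: #239 ∉ flagged.
Suppose #131 ∈ archived: no assignment then satisfies all the clues, so #131 ∉ archived.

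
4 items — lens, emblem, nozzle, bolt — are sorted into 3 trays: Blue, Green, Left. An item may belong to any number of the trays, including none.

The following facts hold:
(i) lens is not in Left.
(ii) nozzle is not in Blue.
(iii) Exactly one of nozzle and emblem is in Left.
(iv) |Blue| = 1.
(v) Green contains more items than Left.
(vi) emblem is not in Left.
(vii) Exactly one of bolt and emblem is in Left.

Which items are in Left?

Left = {bolt, nozzle}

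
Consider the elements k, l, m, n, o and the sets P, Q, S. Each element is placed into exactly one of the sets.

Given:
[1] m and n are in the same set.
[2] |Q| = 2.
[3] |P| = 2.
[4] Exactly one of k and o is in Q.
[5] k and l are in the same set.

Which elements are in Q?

Q = {k, l}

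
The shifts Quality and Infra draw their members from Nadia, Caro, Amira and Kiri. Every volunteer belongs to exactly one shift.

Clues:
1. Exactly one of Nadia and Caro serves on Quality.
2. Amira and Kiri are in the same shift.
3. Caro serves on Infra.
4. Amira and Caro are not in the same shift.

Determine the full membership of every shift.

From (3): Caro ∈ Infra.
(1) (exactly one): Nadia ∈ Quality.
(4): Amira ∉ Infra.
Only one shift left: Amira ∈ Quality.
(2): Kiri matches Amira: Kiri ∈ Quality.

Quality = {Amira, Kiri, Nadia}; Infra = {Caro}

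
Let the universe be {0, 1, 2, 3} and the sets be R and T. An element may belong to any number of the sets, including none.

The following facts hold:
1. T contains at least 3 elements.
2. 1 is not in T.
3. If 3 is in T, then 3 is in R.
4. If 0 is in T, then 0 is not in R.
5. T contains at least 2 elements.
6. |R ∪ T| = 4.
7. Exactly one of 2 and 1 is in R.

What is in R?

R = {1, 3}

From (2): 1 ∉ T.
(1): only 3 candidates remain for T, so all are in.
(3): 3 ∈ R.
(4): 0 ∉ R.
Suppose 1 ∉ R: no assignment then satisfies all the clues, so 1 ∈ R.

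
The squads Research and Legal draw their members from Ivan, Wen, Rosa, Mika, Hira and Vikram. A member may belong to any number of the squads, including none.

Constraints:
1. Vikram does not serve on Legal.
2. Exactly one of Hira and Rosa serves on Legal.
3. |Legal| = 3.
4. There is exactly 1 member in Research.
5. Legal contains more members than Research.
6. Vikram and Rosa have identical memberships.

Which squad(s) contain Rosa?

From (1): Vikram ∉ Legal.
(6): Rosa matches Vikram: Rosa ∉ Legal.
(2) (exactly one): Hira ∈ Legal.
Suppose Rosa ∈ Research: no assignment then satisfies all the clues, so Rosa ∉ Research.

Rosa: none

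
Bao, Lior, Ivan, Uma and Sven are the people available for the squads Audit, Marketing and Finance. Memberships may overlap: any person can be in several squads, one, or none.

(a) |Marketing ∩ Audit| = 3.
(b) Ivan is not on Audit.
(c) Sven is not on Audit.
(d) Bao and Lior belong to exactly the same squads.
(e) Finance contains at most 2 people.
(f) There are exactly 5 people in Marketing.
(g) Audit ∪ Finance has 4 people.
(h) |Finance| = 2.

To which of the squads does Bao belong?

Bao: Audit, Marketing

From (b): Ivan ∉ Audit.
From (c): Sven ∉ Audit.
(f): only 5 candidates remain for Marketing, so all are in.
Suppose Bao ∉ Audit: no assignment then satisfies all the clues, so Bao ∈ Audit.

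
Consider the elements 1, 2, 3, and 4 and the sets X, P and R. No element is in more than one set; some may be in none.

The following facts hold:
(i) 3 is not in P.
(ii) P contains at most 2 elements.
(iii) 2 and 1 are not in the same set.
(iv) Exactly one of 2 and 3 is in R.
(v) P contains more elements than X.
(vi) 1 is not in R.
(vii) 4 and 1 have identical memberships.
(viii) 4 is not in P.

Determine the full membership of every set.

X = {}; P = {2}; R = {3}

From (i): 3 ∉ P.
From (vi): 1 ∉ R.
From (viii): 4 ∉ P.
(vii): 1 matches 4: 1 ∉ P.
(vii): 4 matches 1: 4 ∉ R.
Suppose 1 ∈ X: no assignment then satisfies all the clues, so 1 ∉ X.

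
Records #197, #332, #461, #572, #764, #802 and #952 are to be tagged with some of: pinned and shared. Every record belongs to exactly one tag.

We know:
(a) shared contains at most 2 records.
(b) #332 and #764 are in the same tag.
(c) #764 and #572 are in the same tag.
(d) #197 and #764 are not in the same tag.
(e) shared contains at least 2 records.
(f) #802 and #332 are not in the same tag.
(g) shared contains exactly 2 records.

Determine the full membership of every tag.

pinned = {#332, #461, #572, #764, #952}; shared = {#197, #802}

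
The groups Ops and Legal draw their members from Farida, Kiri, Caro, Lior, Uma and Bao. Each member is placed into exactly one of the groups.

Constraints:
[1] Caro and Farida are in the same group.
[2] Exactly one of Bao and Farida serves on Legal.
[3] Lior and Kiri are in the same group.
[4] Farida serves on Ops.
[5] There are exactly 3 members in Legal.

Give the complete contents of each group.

Ops = {Caro, Farida, Uma}; Legal = {Bao, Kiri, Lior}

From (4): Farida ∈ Ops.
(1): Caro matches Farida: Caro ∈ Ops.
(2) (exactly one): Bao ∈ Legal.
Suppose Kiri ∈ Ops: no assignment then satisfies all the clues, so Kiri ∉ Ops.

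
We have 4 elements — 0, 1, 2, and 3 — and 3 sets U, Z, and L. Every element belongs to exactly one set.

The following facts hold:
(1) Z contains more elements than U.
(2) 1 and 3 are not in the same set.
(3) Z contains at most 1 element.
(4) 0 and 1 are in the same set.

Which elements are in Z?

Z = {3}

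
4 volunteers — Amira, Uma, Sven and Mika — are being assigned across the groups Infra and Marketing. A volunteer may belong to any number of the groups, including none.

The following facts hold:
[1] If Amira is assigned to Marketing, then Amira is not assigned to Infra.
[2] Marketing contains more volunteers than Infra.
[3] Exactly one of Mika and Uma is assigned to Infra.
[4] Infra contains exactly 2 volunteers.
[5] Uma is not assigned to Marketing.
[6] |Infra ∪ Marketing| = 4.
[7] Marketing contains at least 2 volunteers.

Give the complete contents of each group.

Infra = {Sven, Uma}; Marketing = {Amira, Mika, Sven}

From (5): Uma ∉ Marketing.
Suppose Amira ∈ Infra: no assignment then satisfies all the clues, so Amira ∉ Infra.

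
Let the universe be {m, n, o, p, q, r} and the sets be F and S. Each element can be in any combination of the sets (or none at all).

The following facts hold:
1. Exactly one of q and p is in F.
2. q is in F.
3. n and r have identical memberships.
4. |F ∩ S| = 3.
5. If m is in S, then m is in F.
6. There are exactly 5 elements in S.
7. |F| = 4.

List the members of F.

F = {m, n, q, r}

From (2): q ∈ F.
(1) (exactly one): p ∉ F.
Suppose m ∉ F: no assignment then satisfies all the clues, so m ∈ F.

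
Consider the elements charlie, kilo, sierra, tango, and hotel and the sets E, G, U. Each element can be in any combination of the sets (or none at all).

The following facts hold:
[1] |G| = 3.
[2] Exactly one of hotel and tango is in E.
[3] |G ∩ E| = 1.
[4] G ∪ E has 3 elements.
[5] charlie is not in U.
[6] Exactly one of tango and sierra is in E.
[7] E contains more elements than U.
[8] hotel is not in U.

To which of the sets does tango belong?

From (5): charlie ∉ U.
From (8): hotel ∉ U.
Suppose tango ∉ E: no assignment then satisfies all the clues, so tango ∈ E.

tango: E, G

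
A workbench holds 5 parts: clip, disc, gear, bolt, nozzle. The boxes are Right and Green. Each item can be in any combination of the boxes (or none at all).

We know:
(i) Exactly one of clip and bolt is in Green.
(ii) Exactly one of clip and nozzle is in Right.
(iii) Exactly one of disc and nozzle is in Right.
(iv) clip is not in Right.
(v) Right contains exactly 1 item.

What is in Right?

Right = {nozzle}

From (iv): clip ∉ Right.
(ii) (exactly one): nozzle ∈ Right.
(iii) (exactly one): disc ∉ Right.
(v): Right already has 1, so the rest are out.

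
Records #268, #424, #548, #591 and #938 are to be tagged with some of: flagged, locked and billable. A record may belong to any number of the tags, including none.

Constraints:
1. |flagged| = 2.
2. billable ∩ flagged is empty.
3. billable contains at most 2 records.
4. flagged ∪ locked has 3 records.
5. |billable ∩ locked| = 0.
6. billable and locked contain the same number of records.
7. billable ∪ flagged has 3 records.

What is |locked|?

1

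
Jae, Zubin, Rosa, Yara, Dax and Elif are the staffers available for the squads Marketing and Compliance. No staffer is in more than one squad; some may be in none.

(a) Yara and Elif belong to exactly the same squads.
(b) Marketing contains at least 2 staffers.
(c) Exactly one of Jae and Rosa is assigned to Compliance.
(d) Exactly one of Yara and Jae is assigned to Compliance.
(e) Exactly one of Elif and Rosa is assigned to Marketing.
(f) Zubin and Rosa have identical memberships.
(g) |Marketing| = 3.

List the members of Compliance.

Compliance = {Jae}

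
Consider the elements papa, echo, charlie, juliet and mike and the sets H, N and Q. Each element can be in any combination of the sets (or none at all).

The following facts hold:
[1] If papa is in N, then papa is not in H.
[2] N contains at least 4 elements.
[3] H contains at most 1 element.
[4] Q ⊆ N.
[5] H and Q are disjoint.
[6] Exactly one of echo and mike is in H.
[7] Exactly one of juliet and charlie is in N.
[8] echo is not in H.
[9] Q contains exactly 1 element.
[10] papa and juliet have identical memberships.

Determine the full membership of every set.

H = {mike}; N = {echo, juliet, mike, papa}; Q = {echo}

From (8): echo ∉ H.
(6) (exactly one): mike ∈ H.
(3): H already has 1, so the rest are out.
(5) (disjoint): mike ∉ Q.
Suppose papa ∉ N: no assignment then satisfies all the clues, so papa ∈ N.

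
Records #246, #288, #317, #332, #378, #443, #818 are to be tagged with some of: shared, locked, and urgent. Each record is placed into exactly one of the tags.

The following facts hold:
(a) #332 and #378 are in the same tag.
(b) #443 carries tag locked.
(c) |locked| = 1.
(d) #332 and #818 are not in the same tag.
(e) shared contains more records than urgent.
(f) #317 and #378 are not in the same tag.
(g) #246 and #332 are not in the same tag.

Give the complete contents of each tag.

shared = {#246, #288, #317, #818}; locked = {#443}; urgent = {#332, #378}

From (b): #443 ∈ locked.
(c): locked already has 1, so the rest are out.
Suppose #246 ∉ shared: no assignment then satisfies all the clues, so #246 ∈ shared.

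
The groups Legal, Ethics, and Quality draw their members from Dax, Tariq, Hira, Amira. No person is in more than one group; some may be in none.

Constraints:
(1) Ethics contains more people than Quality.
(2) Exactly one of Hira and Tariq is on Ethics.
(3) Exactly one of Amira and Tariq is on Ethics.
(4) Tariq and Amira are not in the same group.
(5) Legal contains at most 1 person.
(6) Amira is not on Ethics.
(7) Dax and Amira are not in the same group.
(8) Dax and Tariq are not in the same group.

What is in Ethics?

Ethics = {Tariq}

From (6): Amira ∉ Ethics.
(3) (exactly one): Tariq ∈ Ethics.
(8): Dax ∉ Ethics.
(2) (exactly one): Hira ∉ Ethics.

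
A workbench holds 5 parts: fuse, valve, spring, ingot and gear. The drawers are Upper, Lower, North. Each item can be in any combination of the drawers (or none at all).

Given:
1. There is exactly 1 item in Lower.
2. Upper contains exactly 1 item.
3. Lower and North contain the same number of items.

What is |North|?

1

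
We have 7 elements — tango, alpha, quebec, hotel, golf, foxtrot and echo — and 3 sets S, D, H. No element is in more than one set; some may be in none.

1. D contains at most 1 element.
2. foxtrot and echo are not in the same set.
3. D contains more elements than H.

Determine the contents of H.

H = {}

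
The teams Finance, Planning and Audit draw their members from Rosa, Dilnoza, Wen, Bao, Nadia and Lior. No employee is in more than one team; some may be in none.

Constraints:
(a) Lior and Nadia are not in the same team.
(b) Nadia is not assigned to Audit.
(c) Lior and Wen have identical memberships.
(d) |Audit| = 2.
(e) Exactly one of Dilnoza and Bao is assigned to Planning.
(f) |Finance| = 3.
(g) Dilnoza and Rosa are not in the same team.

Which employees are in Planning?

Planning = {Dilnoza}

From (b): Nadia ∉ Audit.
Suppose Rosa ∈ Planning: no assignment then satisfies all the clues, so Rosa ∉ Planning.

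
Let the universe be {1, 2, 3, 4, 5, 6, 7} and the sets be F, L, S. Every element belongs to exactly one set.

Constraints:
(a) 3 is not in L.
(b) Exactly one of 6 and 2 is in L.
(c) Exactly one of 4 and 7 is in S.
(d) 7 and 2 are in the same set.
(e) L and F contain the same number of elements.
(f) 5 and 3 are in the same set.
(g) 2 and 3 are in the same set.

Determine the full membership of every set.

F = {4}; L = {6}; S = {1, 2, 3, 5, 7}

From (a): 3 ∉ L.
(f): 5 matches 3: 5 ∉ L.
(g): 2 matches 3: 2 ∉ L.
(b) (exactly one): 6 ∈ L.
(d): 7 matches 2: 7 ∉ L.
Suppose 1 ∈ F: no assignment then satisfies all the clues, so 1 ∉ F.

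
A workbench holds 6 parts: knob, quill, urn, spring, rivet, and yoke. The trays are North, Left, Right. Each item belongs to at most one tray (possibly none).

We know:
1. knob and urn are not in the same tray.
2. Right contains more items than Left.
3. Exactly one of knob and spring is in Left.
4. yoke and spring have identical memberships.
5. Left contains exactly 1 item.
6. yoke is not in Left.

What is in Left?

From (6): yoke ∉ Left.
(4): spring matches yoke: spring ∉ Left.
(3) (exactly one): knob ∈ Left.
(5): Left already has 1, so the rest are out.

Left = {knob}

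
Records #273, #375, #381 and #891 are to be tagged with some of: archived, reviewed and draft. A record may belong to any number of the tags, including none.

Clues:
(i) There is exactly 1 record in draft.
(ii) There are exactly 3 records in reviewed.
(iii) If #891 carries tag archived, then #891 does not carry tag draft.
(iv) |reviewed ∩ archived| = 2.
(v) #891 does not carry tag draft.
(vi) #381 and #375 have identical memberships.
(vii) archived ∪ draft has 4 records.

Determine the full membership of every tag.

From (v): #891 ∉ draft.
Suppose #273 ∈ archived: no assignment then satisfies all the clues, so #273 ∉ archived.

archived = {#375, #381, #891}; reviewed = {#273, #375, #381}; draft = {#273}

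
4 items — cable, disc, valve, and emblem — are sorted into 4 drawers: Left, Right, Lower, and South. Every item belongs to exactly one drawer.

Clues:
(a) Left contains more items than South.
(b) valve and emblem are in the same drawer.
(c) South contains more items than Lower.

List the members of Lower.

Lower = {}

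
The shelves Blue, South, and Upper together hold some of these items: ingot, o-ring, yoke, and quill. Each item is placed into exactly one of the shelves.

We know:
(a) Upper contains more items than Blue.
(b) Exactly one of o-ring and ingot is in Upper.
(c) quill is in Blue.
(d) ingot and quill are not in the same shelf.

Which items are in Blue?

Blue = {quill}

From (c): quill ∈ Blue.
(d): ingot ∉ Blue.
Suppose o-ring ∈ Blue: no assignment then satisfies all the clues, so o-ring ∉ Blue.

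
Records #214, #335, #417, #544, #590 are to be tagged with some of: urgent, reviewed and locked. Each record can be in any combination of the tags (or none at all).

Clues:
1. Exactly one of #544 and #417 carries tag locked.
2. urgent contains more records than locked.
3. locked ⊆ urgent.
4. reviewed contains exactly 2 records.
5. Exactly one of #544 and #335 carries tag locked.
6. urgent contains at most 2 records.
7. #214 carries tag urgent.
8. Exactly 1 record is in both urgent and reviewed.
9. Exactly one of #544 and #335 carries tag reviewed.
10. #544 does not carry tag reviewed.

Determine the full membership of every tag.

urgent = {#214, #544}; reviewed = {#214, #335}; locked = {#544}

From (7): #214 ∈ urgent.
From (10): #544 ∉ reviewed.
(9) (exactly one): #335 ∈ reviewed.
Suppose #214 ∉ reviewed: no assignment then satisfies all the clues, so #214 ∈ reviewed.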